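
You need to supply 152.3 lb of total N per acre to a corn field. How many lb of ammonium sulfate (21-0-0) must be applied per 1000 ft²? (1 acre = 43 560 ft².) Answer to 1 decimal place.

16.6 lb of product per thousand sq ft

Product per acre = 152.3 / 21% = 725.238 lb.
Convert to per 1000 ft²: 725.238 × 0.0229568 = 16.6492 lb.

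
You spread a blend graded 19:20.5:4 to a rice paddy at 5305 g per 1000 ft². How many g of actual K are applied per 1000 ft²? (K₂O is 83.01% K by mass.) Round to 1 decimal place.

176.1 g K per thousand sq ft

K₂O per 1000 ft² = 5305 × 4% = 212.2 g.
Elemental K = 212.2 × 0.8301 = 176.147 g per 1000 ft².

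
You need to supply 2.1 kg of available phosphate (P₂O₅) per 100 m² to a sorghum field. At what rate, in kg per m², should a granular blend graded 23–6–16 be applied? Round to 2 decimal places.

0.35 kg of product per sq m

Product per 100 m² = 2.1 / 6% = 35 kg.
Convert to per m²: 35 × 0.01 = 0.35 kg.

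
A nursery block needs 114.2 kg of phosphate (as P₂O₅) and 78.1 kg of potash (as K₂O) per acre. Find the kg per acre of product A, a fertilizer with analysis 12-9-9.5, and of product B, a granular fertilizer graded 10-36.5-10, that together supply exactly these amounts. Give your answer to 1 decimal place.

665.5 kg product A, 148.8 kg product B

Let a = kg of product A, b = kg of product B (per acre).
P₂O₅: 0.09·a + 0.365·b = 114.2
K₂O: 0.095·a + 0.1·b = 78.1
Solving simultaneously: a = 665.492, b = 148.783.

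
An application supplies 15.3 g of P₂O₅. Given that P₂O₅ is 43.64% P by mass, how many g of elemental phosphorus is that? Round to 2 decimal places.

6.68 g P

P = 15.3 × 0.4364 = 6.67692 g.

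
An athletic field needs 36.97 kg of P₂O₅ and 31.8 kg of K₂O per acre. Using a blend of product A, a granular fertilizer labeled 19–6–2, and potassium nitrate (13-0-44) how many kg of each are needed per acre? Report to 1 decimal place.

616.2 kg product A, 44.3 kg potassium nitrate

Let a = kg of product A, b = kg of potassium nitrate (per acre).
P₂O₅: 0.06·a + 0·b = 36.97
K₂O: 0.02·a + 0.44·b = 31.8
Solving simultaneously: a = 616.167, b = 44.2652.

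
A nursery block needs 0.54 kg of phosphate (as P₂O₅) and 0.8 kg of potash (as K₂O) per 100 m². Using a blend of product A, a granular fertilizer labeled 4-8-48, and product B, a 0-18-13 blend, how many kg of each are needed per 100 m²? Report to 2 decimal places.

0.97 kg product A, 2.57 kg product B

Let a = kg of product A, b = kg of product B (per 100 m²).
P₂O₅: 0.08·a + 0.18·b = 0.54
K₂O: 0.48·a + 0.13·b = 0.8
Eliminate a: (row1) − 0.08/0.48·(row2) → 0.158333·b = 0.406667, so b = 2.56842.
Back-substitute: a = (0.54 − 0.18·2.56842) / 0.08 = 0.971053.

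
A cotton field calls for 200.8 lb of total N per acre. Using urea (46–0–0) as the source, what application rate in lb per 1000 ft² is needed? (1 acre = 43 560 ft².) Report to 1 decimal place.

10.0 lb of product per thousand sq ft

Product per acre = 200.8 / 46% = 436.522 lb.
Convert to per 1000 ft²: 436.522 × 0.0229568 = 10.0212 lb.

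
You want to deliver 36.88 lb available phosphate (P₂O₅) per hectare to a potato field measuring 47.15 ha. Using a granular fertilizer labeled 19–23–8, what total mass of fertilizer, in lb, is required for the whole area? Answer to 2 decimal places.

7560.40 lb

Product per hectare = 36.88 / 23% = 160.348 lb.
Total product = 160.348 × 47.15 = 7560.4 lb.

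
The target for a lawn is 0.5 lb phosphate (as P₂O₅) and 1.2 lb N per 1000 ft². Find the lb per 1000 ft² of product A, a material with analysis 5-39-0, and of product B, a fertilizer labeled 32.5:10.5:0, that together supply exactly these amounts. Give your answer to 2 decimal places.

Let a = lb of product A, b = lb of product B (per 1000 ft²).
P₂O₅: 0.39·a + 0.105·b = 0.5
N: 0.05·a + 0.325·b = 1.2
Eliminate b: (row1) − 0.105/0.325·(row2) → 0.373846·a = 0.112308, so a = 0.300412.
Then b = (1.2 − 0.05·0.300412) / 0.325 = 3.64609.

0.30 lb product A, 3.65 lb product B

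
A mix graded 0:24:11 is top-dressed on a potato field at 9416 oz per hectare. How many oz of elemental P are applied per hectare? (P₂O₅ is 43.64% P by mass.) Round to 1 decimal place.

P₂O₅ per hectare = 9416 × 24% = 2259.84 oz.
Elemental P = 2259.84 × 0.4364 = 986.194 oz per hectare.

986.2 oz P per hectare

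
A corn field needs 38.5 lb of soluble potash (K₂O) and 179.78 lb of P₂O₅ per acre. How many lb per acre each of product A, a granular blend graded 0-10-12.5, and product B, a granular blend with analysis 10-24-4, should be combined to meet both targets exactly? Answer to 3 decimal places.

Per-acre balance (a = product A, b = product B):
K₂O: 0.125·a + 0.04·b = 38.5
P₂O₅: 0.1·a + 0.24·b = 179.78
Eliminate a: (row1) − 0.125/0.1·(row2) → -0.26·b = -186.225, so b = 716.25.
Back-substitute: a = (38.5 − 0.04·716.25) / 0.125 = 78.8.

78.800 lb product A, 716.250 lb product B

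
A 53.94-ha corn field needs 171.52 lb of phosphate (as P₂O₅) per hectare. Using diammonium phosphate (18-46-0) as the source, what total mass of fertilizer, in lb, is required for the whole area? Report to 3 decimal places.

20112.584 lb

Product per hectare = 171.52 / 46% = 372.87 lb.
Total product = 372.87 × 53.94 = 20112.5843 lb.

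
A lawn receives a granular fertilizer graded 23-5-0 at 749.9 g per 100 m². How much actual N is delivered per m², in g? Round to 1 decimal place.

nitrogen per 100 m² = 749.9 × 23% = 172.477 g.
Convert to per m²: 172.477 × 0.01 = 1.72477 g.

1.7 g N per sq m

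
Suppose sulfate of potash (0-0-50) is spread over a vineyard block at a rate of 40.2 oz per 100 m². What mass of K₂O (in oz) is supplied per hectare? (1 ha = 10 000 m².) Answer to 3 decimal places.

K₂O per 100 m² = 40.2 × 50% = 20.1 oz.
Convert to per hectare: 20.1 × 100 = 2010 oz.

2010.000 oz K₂O per hectare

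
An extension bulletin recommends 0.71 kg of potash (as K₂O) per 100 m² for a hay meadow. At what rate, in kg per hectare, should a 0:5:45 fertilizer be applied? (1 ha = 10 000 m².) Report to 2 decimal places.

Product per 100 m² = 0.71 / 45% = 1.57778 kg.
Convert to per hectare: 1.57778 × 100 = 157.778 kg.

157.78 kg of product per hectare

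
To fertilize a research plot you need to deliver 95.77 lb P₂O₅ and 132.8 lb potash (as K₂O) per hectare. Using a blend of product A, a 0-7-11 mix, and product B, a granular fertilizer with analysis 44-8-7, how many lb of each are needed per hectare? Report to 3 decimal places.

Let a = lb of product A, b = lb of product B (per hectare).
P₂O₅: 0.07·a + 0.08·b = 95.77
K₂O: 0.11·a + 0.07·b = 132.8
Eliminate a: (row1) − 0.07/0.11·(row2) → 0.0354545·b = 11.2609, so b = 317.6154.
Back-substitute: a = (95.77 − 0.08·317.6154) / 0.07 = 1005.1538.

1005.154 lb product A, 317.615 lb product B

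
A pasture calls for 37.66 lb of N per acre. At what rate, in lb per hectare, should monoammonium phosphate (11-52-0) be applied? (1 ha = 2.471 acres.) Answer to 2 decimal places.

845.98 lb of product per hectare

Product per acre = 37.66 / 11% = 342.364 lb.
Convert to per hectare: 342.364 × 2.471 = 845.981 lb.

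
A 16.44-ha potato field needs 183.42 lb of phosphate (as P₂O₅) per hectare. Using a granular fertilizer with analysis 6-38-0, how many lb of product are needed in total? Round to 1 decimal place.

Product per hectare = 183.42 / 38% = 482.684 lb.
Total product = 482.684 × 16.44 = 7935.33 lb.

7935.3 lb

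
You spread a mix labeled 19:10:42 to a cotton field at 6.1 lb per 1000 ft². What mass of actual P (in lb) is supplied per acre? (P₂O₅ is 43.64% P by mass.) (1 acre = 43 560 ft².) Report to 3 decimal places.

P₂O₅ per 1000 ft² = 6.1 × 10% = 0.61 lb.
Elemental P = 0.61 × 0.4364 = 0.266204 lb per 1000 ft².
Convert to per acre: 0.266204 × 43.56 = 11.5958 lb.

11.596 lb P per acre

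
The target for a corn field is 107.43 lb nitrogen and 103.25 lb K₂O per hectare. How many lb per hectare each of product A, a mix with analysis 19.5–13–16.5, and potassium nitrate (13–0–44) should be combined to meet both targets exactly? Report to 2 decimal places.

Let a = lb of product A, b = lb of potassium nitrate (per hectare).
N: 0.195·a + 0.13·b = 107.43
K₂O: 0.165·a + 0.44·b = 103.25
From row1: a = (107.43 − 0.13·b) / 0.195.
Into row2: 0.165·(107.43 − 0.13·b)/0.195 + 0.44·b = 103.25 → b = 37.4172, a = 525.978.

525.98 lb product A, 37.42 lb potassium nitrate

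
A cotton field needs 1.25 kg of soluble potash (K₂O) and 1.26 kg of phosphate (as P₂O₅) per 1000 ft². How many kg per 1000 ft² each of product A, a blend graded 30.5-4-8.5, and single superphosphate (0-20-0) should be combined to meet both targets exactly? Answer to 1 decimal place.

Let a = kg of product A, b = kg of single superphosphate (per 1000 ft²).
K₂O: 0.085·a + 0·b = 1.25
P₂O₅: 0.04·a + 0.2·b = 1.26
Solving simultaneously: a = 14.7059, b = 3.35882.

14.7 kg product A, 3.4 kg single superphosphate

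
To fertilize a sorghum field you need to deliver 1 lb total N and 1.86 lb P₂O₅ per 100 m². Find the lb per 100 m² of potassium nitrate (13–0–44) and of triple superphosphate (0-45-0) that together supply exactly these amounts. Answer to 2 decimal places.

Per-100 m² balance (a = potassium nitrate, b = triple superphosphate):
N: 0.13·a + 0·b = 1
P₂O₅: 0·a + 0.45·b = 1.86
Solving simultaneously: a = 7.69231, b = 4.13333.

7.69 lb potassium nitrate, 4.13 lb triple superphosphate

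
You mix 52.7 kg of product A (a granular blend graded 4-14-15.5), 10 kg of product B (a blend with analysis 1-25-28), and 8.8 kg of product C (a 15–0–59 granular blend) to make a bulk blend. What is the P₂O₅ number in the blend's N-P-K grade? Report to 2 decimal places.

13.82% P₂O₅

Total mass = 52.7 + 10 + 8.8 = 71.5 kg.
P₂O₅ mass = 14%×52.7 + 25%×10 + 0%×8.8 = 9.878 kg.
% P₂O₅ = 9.878 / 71.5 = 13.8154%.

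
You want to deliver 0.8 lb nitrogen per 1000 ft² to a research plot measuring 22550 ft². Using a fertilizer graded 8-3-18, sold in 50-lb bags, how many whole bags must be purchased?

Product per 1000 ft² = 0.8 / 8% = 10 lb.
Total product = 10 × 22550 / 1000 = 225.5 lb.
Bags = ⌈225.5 / 50⌉ = 5.

5 bags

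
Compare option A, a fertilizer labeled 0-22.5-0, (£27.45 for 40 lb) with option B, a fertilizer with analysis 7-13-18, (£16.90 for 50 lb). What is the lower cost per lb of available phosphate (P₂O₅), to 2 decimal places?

£2.60 per lb P₂O₅ (option B)

option A: P₂O₅ per bag = 40 × 22.5% = 9 lb; cost = 27.45 / 9 = £3.0500/lb P₂O₅.
option B: P₂O₅ per bag = 50 × 13% = 6.5 lb; cost = 16.90 / 6.5 = £2.6000/lb P₂O₅.
option B is cheaper.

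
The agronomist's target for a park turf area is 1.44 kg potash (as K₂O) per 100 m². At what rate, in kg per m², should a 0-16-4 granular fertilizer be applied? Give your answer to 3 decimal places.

0.360 kg of product per sq m

Product per 100 m² = 1.44 / 4% = 36 kg.
Convert to per m²: 36 × 0.01 = 0.36 kg.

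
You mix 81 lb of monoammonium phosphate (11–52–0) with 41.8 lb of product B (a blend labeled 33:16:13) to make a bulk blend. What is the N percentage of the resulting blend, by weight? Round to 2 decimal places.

18.49% N

Total mass = 81 + 41.8 = 122.8 lb.
N mass = 11%×81 + 33%×41.8 = 22.704 lb.
% N = 22.704 / 122.8 = 18.4886%.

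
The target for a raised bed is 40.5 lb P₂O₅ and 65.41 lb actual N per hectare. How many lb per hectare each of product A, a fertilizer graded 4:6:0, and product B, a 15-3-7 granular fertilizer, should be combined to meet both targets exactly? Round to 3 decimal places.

527.269 lb product A, 295.462 lb product B

With a, b = lb per hectare of product A and product B:
P₂O₅: 0.06·a + 0.03·b = 40.5
N: 0.04·a + 0.15·b = 65.41
Solving simultaneously: a = 527.2692, b = 295.4615.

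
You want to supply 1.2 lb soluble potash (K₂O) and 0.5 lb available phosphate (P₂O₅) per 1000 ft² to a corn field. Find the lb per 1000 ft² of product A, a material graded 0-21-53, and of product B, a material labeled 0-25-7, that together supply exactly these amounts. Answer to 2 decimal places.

2.25 lb product A, 0.11 lb product B

Let a = lb of product A, b = lb of product B (per 1000 ft²).
K₂O: 0.53·a + 0.07·b = 1.2
P₂O₅: 0.21·a + 0.25·b = 0.5
Eliminate b: (row1) − 0.07/0.25·(row2) → 0.4712·a = 1.06, so a = 2.24958.
Then b = (0.5 − 0.21·2.24958) / 0.25 = 0.110357.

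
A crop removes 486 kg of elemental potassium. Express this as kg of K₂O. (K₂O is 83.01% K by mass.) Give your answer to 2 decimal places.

585.47 kg K₂O

K₂O = 486 / 0.8301 = 585.472 kg.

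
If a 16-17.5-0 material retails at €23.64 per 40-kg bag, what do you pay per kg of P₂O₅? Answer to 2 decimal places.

P₂O₅ in bag = 40 × 17.5% = 7 kg.
Cost per kg P₂O₅ = €23.64 / 7 = €3.3771.

€3.38 per kg P₂O₅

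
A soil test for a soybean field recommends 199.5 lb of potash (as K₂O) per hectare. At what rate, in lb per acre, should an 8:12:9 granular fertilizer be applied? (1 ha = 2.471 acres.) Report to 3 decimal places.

Product per hectare = 199.5 / 9% = 2216.67 lb.
Convert to per acre: 2216.67 × 0.404694 = 897.0727 lb.

897.073 lb of product per acre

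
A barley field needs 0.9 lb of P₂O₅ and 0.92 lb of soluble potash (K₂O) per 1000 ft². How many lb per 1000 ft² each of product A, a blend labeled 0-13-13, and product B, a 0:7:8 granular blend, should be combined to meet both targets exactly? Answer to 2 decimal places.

5.85 lb product A, 2.00 lb product B

With a, b = lb per 1000 ft² of product A and product B:
P₂O₅: 0.13·a + 0.07·b = 0.9
K₂O: 0.13·a + 0.08·b = 0.92
Eliminate b: (row1) − 0.07/0.08·(row2) → 0.01625·a = 0.095, so a = 5.84615.
Then b = (0.92 − 0.13·5.84615) / 0.08 = 2.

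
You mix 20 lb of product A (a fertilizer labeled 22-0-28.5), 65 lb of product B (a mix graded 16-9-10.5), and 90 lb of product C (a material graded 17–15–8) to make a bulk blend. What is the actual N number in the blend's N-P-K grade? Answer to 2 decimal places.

17.20% N

Total mass = 20 + 65 + 90 = 175 lb.
N mass = 22%×20 + 16%×65 + 17%×90 = 30.1 lb.
% N = 30.1 / 175 = 17.2%.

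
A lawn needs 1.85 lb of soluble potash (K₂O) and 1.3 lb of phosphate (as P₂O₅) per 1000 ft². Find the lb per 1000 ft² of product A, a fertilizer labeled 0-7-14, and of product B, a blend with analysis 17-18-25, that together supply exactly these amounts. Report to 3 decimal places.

1.039 lb product A, 6.818 lb product B

With a, b = lb per 1000 ft² of product A and product B:
K₂O: 0.14·a + 0.25·b = 1.85
P₂O₅: 0.07·a + 0.18·b = 1.3
Eliminate b: (row1) − 0.25/0.18·(row2) → 0.0427778·a = 0.0444444, so a = 1.03896.
Then b = (1.3 − 0.07·1.03896) / 0.18 = 6.81818.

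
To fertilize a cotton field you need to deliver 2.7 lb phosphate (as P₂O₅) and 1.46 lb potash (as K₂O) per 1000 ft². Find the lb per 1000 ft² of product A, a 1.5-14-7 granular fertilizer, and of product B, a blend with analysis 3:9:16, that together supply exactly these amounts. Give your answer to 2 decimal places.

Let a = lb of product A, b = lb of product B (per 1000 ft²).
P₂O₅: 0.14·a + 0.09·b = 2.7
K₂O: 0.07·a + 0.16·b = 1.46
Eliminate a: (row1) − 0.14/0.07·(row2) → -0.23·b = -0.22, so b = 0.956522.
Back-substitute: a = (2.7 − 0.09·0.956522) / 0.14 = 18.6708.

18.67 lb product A, 0.96 lb product B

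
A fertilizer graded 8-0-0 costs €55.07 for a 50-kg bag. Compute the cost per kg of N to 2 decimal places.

€13.77 per kg N

N in bag = 50 × 8% = 4 kg.
Cost per kg N = €55.07 / 4 = €13.7675.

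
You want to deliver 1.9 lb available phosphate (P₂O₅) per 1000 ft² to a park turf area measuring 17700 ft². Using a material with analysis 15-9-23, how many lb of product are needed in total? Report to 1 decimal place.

Product per 1000 ft² = 1.9 / 9% = 21.1111 lb.
Total product = 21.1111 × 17700 / 1000 = 373.667 lb.

373.7 lb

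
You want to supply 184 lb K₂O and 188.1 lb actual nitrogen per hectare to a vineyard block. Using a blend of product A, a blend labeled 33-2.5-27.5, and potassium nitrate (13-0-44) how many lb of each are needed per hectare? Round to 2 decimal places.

Let a = lb of product A, b = lb of potassium nitrate (per hectare).
K₂O: 0.275·a + 0.44·b = 184
N: 0.33·a + 0.13·b = 188.1
Eliminate a: (row1) − 0.275/0.33·(row2) → 0.331667·b = 27.25, so b = 82.1608.
Back-substitute: a = (184 − 0.44·82.1608) / 0.275 = 537.634.

537.63 lb product A, 82.16 lb potassium nitrate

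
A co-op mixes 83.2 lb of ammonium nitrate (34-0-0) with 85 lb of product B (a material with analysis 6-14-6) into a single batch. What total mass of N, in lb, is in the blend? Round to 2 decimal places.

33.39 lb N

N mass = 34%×83.2 + 6%×85 = 33.388 lb.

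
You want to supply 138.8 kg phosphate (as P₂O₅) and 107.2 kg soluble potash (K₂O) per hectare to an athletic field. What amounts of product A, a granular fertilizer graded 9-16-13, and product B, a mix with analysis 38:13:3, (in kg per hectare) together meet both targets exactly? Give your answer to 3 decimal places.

Let a = kg of product A, b = kg of product B (per hectare).
P₂O₅: 0.16·a + 0.13·b = 138.8
K₂O: 0.13·a + 0.03·b = 107.2
From row1: a = (138.8 − 0.13·b) / 0.16.
Into row2: 0.13·(138.8 − 0.13·b)/0.16 + 0.03·b = 107.2 → b = 73.71901, a = 807.6033.

807.603 kg product A, 73.719 kg product B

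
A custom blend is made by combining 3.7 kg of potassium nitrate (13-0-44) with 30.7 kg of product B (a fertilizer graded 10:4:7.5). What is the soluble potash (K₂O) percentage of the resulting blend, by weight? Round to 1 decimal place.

11.4% K₂O

Total mass = 3.7 + 30.7 = 34.4 kg.
K₂O mass = 44%×3.7 + 7.5%×30.7 = 3.9305 kg.
% K₂O = 3.9305 / 34.4 = 11.4259%.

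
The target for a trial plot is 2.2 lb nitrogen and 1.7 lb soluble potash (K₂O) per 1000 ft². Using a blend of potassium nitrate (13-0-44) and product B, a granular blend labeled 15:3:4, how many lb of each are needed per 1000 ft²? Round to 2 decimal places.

With a, b = lb per 1000 ft² of potassium nitrate and product B:
N: 0.13·a + 0.15·b = 2.2
K₂O: 0.44·a + 0.04·b = 1.7
Solving simultaneously: a = 2.74671, b = 12.2862.

2.75 lb potassium nitrate, 12.29 lb product B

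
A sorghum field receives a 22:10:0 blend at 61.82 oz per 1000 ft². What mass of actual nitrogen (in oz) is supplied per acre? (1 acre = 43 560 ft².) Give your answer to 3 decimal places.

592.433 oz N per acre

nitrogen per 1000 ft² = 61.82 × 22% = 13.6004 oz.
Convert to per acre: 13.6004 × 43.56 = 592.4334 oz.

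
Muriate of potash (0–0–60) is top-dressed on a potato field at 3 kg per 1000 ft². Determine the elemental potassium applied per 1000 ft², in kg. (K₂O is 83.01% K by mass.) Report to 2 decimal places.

1.49 kg K per thousand sq ft

K₂O per 1000 ft² = 3 × 60% = 1.8 kg.
Elemental K = 1.8 × 0.8301 = 1.49418 kg per 1000 ft².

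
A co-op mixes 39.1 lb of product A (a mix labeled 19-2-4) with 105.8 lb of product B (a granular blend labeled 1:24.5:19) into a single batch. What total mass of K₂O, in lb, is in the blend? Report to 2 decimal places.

K₂O mass = 4%×39.1 + 19%×105.8 = 21.666 lb.

21.67 lb K₂O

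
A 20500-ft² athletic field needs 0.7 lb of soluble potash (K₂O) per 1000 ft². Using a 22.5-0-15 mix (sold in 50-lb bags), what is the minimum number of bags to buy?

Product per 1000 ft² = 0.7 / 15% = 4.66667 lb.
Total product = 4.66667 × 20500 / 1000 = 95.6667 lb.
Bags = ⌈95.6667 / 50⌉ = 2.

2 bags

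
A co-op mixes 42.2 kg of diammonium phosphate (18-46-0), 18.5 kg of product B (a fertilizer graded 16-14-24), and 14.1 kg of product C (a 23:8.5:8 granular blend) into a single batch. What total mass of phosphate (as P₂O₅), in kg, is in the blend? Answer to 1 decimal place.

23.2 kg P₂O₅

P₂O₅ mass = 46%×42.2 + 14%×18.5 + 8.5%×14.1 = 23.2005 kg.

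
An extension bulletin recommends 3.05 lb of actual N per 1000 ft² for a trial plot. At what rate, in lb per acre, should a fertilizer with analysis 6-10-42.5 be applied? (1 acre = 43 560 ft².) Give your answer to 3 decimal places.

2214.300 lb of product per acre

Product per 1000 ft² = 3.05 / 6% = 50.8333 lb.
Convert to per acre: 50.8333 × 43.56 = 2214.3 lb.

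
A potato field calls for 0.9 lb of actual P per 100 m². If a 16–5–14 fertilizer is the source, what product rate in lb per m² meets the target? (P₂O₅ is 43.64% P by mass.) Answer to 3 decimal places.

0.412 lb of product per sq m

As P₂O₅: 0.9 / 0.4364 = 2.06233 lb per 100 m².
Product per 100 m² = 2.06233 / 5% = 41.2466 lb.
Convert to per m²: 41.2466 × 0.01 = 0.412466 lb.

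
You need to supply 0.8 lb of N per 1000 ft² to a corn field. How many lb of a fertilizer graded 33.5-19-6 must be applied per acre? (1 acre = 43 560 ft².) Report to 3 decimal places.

104.024 lb of product per acre

Product per 1000 ft² = 0.8 / 33.5% = 2.38806 lb.
Convert to per acre: 2.38806 × 43.56 = 104.0239 lb.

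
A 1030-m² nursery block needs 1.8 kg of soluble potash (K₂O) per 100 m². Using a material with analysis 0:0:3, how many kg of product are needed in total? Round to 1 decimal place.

Product per 100 m² = 1.8 / 3% = 60 kg.
Total product = 60 × 1030 / 100 = 618 kg.

618.0 kg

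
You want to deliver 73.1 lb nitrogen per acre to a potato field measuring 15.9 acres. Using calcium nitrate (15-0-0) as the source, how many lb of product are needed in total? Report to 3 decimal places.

7748.600 lb

Product per acre = 73.1 / 15% = 487.333 lb.
Total product = 487.333 × 15.9 = 7748.6 lb.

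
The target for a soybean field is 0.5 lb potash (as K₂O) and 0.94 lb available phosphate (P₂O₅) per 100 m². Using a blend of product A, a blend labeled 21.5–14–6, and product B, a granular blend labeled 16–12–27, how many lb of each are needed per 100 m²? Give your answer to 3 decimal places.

6.333 lb product A, 0.444 lb product B

Let a = lb of product A, b = lb of product B (per 100 m²).
K₂O: 0.06·a + 0.27·b = 0.5
P₂O₅: 0.14·a + 0.12·b = 0.94
Eliminate b: (row1) − 0.27/0.12·(row2) → -0.255·a = -1.615, so a = 6.33333.
Then b = (0.94 − 0.14·6.33333) / 0.12 = 0.444444.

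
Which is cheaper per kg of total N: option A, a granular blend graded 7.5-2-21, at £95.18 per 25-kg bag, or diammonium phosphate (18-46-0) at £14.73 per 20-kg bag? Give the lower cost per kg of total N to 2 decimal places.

option A: N per bag = 25 × 7.5% = 1.875 kg; cost = 95.18 / 1.875 = £50.7627/kg N.
diammonium phosphate: N per bag = 20 × 18% = 3.6 kg; cost = 14.73 / 3.6 = £4.0917/kg N.
diammonium phosphate is cheaper.

£4.09 per kg N (diammonium phosphate)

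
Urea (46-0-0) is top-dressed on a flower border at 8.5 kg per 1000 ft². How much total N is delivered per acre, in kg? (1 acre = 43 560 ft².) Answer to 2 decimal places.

nitrogen per 1000 ft² = 8.5 × 46% = 3.91 kg.
Convert to per acre: 3.91 × 43.56 = 170.3196 kg.

170.32 kg N per acre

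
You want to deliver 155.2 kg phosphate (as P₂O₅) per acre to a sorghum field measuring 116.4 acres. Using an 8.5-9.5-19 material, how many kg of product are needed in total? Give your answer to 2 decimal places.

190160.84 kg

Product per acre = 155.2 / 9.5% = 1633.68 kg.
Total product = 1633.68 × 116.4 = 190160.842 kg.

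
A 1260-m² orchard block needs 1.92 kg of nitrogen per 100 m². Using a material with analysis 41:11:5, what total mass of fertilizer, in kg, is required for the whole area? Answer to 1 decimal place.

59.0 kg

Product per 100 m² = 1.92 / 41% = 4.68293 kg.
Total product = 4.68293 × 1260 / 100 = 59.0049 kg.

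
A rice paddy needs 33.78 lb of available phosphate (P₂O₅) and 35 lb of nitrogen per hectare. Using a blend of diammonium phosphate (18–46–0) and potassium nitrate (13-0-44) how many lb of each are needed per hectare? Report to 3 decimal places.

Per-hectare balance (a = diammonium phosphate, b = potassium nitrate):
P₂O₅: 0.46·a + 0·b = 33.78
N: 0.18·a + 0.13·b = 35
Eliminate b: (row1) − 0/0.13·(row2) → 0.46·a = 33.78, so a = 73.4348.
Then b = (35 − 0.18·73.4348) / 0.13 = 167.5518.

73.435 lb diammonium phosphate, 167.552 lb potassium nitrate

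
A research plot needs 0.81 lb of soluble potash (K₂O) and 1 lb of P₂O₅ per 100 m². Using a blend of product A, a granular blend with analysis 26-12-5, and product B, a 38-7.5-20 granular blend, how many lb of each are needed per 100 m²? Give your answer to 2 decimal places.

6.88 lb product A, 2.33 lb product B

Per-100 m² balance (a = product A, b = product B):
K₂O: 0.05·a + 0.2·b = 0.81
P₂O₅: 0.12·a + 0.075·b = 1
Eliminate b: (row1) − 0.2/0.075·(row2) → -0.27·a = -1.85667, so a = 6.87654.
Then b = (1 − 0.12·6.87654) / 0.075 = 2.33086.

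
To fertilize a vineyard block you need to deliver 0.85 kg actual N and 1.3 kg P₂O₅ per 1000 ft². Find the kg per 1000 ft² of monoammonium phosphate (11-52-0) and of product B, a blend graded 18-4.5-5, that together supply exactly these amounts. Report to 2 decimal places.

With a, b = kg per 1000 ft² of monoammonium phosphate and product B:
N: 0.11·a + 0.18·b = 0.85
P₂O₅: 0.52·a + 0.045·b = 1.3
Eliminate b: (row1) − 0.18/0.045·(row2) → -1.97·a = -4.35, so a = 2.20812.
Then b = (1.3 − 0.52·2.20812) / 0.045 = 3.37281.

2.21 kg monoammonium phosphate, 3.37 kg product B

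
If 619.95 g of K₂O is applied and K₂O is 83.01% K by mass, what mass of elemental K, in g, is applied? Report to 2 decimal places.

514.62 g K

K = 619.95 × 0.8301 = 514.6205 g.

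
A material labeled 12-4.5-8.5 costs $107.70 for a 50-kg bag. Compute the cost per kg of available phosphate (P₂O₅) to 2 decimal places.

$47.87 per kg P₂O₅

P₂O₅ in bag = 50 × 4.5% = 2.25 kg.
Cost per kg P₂O₅ = $107.70 / 2.25 = $47.8667.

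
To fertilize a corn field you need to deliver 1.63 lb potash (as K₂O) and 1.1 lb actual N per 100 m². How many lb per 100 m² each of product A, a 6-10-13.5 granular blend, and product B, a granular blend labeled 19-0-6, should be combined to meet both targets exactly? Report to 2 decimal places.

11.05 lb product A, 2.30 lb product B

With a, b = lb per 100 m² of product A and product B:
K₂O: 0.135·a + 0.06·b = 1.63
N: 0.06·a + 0.19·b = 1.1
Solving simultaneously: a = 11.0522, b = 2.29932.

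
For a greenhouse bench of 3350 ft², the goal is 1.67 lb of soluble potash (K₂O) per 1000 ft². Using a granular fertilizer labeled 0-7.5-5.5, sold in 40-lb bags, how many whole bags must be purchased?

Product per 1000 ft² = 1.67 / 5.5% = 30.3636 lb.
Total product = 30.3636 × 3350 / 1000 = 101.718 lb.
Bags = ⌈101.718 / 40⌉ = 3.

3 bags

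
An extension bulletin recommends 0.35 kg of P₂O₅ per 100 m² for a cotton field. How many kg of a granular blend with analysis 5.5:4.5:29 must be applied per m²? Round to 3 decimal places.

Product per 100 m² = 0.35 / 4.5% = 7.77778 kg.
Convert to per m²: 7.77778 × 0.01 = 0.0777778 kg.

0.078 kg of product per sq m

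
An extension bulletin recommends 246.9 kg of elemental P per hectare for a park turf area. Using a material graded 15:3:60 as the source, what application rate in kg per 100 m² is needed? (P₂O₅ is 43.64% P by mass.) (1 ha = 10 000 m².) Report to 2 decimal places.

As P₂O₅: 246.9 / 0.4364 = 565.765 kg per hectare.
Product per hectare = 565.765 / 3% = 18858.8 kg.
Convert to per 100 m²: 18858.8 × 0.01 = 188.588 kg.

188.59 kg of product per hundred sq m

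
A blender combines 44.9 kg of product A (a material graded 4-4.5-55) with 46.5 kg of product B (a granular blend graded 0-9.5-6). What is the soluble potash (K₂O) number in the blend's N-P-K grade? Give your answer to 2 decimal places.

30.07% K₂O

Total mass = 44.9 + 46.5 = 91.4 kg.
K₂O mass = 55%×44.9 + 6%×46.5 = 27.485 kg.
% K₂O = 27.485 / 91.4 = 30.0711%.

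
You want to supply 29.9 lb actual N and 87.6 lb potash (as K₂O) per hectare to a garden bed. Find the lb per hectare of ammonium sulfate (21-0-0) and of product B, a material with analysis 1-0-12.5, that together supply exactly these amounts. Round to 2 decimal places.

Per-hectare balance (a = ammonium sulfate, b = product B):
N: 0.21·a + 0.01·b = 29.9
K₂O: 0·a + 0.125·b = 87.6
Solving simultaneously: a = 109.0095, b = 700.8.

109.01 lb ammonium sulfate, 700.80 lb product B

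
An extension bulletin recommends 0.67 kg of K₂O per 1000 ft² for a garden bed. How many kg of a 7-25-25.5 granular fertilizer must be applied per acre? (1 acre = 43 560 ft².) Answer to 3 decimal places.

114.452 kg of product per acre

Product per 1000 ft² = 0.67 / 25.5% = 2.62745 kg.
Convert to per acre: 2.62745 × 43.56 = 114.4518 kg.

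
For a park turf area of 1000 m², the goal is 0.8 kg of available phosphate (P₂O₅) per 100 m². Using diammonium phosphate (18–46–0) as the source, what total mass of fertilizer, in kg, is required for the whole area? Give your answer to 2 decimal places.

Product per 100 m² = 0.8 / 46% = 1.73913 kg.
Total product = 1.73913 × 1000 / 100 = 17.3913 kg.

17.39 kg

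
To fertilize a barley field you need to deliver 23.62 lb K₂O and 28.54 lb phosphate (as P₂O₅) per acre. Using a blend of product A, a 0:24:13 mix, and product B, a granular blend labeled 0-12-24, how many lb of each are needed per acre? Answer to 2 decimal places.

Per-acre balance (a = product A, b = product B):
K₂O: 0.13·a + 0.24·b = 23.62
P₂O₅: 0.24·a + 0.12·b = 28.54
Eliminate b: (row1) − 0.24/0.12·(row2) → -0.35·a = -33.46, so a = 95.6.
Then b = (28.54 − 0.24·95.6) / 0.12 = 46.6333.

95.60 lb product A, 46.63 lb product B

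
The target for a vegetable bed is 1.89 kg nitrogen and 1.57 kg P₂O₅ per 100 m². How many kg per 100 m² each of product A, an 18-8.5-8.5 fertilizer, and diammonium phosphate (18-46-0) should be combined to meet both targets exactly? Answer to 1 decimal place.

8.7 kg product A, 1.8 kg diammonium phosphate

With a, b = kg per 100 m² of product A and diammonium phosphate:
N: 0.18·a + 0.18·b = 1.89
P₂O₅: 0.085·a + 0.46·b = 1.57
From row1: a = (1.89 − 0.18·b) / 0.18.
Into row2: 0.085·(1.89 − 0.18·b)/0.18 + 0.46·b = 1.57 → b = 1.80667, a = 8.69333.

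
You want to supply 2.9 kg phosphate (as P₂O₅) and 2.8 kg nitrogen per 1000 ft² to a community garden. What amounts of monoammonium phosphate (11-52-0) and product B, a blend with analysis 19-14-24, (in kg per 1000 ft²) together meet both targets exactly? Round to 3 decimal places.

Per-1000 ft² balance (a = monoammonium phosphate, b = product B):
P₂O₅: 0.52·a + 0.14·b = 2.9
N: 0.11·a + 0.19·b = 2.8
Solving simultaneously: a = 1.90647, b = 13.6331.

1.906 kg monoammonium phosphate, 13.633 kg product B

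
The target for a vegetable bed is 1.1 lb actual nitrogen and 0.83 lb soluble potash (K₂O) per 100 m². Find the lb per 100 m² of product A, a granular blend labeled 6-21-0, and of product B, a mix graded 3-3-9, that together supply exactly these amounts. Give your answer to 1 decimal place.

13.7 lb product A, 9.2 lb product B

With a, b = lb per 100 m² of product A and product B:
N: 0.06·a + 0.03·b = 1.1
K₂O: 0·a + 0.09·b = 0.83
Solving simultaneously: a = 13.7222, b = 9.22222.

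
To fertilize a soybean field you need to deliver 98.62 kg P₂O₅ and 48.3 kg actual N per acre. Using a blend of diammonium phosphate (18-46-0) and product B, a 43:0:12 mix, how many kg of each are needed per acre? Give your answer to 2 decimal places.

Let a = kg of diammonium phosphate, b = kg of product B (per acre).
P₂O₅: 0.46·a + 0·b = 98.62
N: 0.18·a + 0.43·b = 48.3
From row1: a = (98.62 − 0·b) / 0.46.
Into row2: 0.18·(98.62 − 0·b)/0.46 + 0.43·b = 48.3 → b = 22.5804, a = 214.391.

214.39 kg diammonium phosphate, 22.58 kg product B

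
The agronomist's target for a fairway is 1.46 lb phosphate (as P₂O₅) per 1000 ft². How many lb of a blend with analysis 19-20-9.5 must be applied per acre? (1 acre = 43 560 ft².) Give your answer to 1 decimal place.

318.0 lb of product per acre

Product per 1000 ft² = 1.46 / 20% = 7.3 lb.
Convert to per acre: 7.3 × 43.56 = 317.988 lb.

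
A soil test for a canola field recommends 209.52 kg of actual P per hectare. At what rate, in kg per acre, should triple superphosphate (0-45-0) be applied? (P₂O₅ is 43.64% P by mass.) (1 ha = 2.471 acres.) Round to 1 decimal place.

As P₂O₅: 209.52 / 0.4364 = 480.11 kg per hectare.
Product per hectare = 480.11 / 45% = 1066.91 kg.
Convert to per acre: 1066.91 × 0.404694 = 431.773 kg.

431.8 kg of product per acre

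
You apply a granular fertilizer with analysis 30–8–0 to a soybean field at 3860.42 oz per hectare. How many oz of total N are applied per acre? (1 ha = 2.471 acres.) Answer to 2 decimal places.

468.69 oz N per acre

nitrogen per hectare = 3860.42 × 30% = 1158.13 oz.
Convert to per acre: 1158.13 × 0.404694 = 468.687 oz.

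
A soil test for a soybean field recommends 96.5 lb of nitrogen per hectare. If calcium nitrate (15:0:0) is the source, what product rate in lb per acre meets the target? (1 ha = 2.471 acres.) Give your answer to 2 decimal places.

260.35 lb of product per acre

Product per hectare = 96.5 / 15% = 643.333 lb.
Convert to per acre: 643.333 × 0.404694 = 260.353 lb.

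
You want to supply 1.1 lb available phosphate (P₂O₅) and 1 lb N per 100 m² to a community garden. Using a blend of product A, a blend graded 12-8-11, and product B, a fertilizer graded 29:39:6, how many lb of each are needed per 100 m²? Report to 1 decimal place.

Let a = lb of product A, b = lb of product B (per 100 m²).
P₂O₅: 0.08·a + 0.39·b = 1.1
N: 0.12·a + 0.29·b = 1
Eliminate b: (row1) − 0.39/0.29·(row2) → -0.0813793·a = -0.244828, so a = 3.00847.
Then b = (1 − 0.12·3.00847) / 0.29 = 2.20339.

3.0 lb product A, 2.2 lb product B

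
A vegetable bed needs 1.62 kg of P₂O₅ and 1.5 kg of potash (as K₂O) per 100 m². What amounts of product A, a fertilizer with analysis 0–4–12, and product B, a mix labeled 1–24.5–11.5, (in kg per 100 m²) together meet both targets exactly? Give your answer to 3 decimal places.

With a, b = kg per 100 m² of product A and product B:
P₂O₅: 0.04·a + 0.245·b = 1.62
K₂O: 0.12·a + 0.115·b = 1.5
Solving simultaneously: a = 7.30645, b = 5.41935.

7.306 kg product A, 5.419 kg product B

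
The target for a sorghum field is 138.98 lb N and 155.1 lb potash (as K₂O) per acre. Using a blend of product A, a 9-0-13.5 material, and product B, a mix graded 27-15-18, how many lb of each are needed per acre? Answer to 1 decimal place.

Let a = lb of product A, b = lb of product B (per acre).
N: 0.09·a + 0.27·b = 138.98
K₂O: 0.135·a + 0.18·b = 155.1
Solving simultaneously: a = 832.622, b = 237.2.

832.6 lb product A, 237.2 lb product B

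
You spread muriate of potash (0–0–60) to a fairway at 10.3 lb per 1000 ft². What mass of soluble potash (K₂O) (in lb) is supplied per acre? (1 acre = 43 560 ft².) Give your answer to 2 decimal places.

269.20 lb K₂O per acre

K₂O per 1000 ft² = 10.3 × 60% = 6.18 lb.
Convert to per acre: 6.18 × 43.56 = 269.201 lb.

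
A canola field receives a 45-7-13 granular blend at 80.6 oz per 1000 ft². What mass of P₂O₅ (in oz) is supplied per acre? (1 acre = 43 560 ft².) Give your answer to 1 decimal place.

245.8 oz P₂O₅ per acre

P₂O₅ per 1000 ft² = 80.6 × 7% = 5.642 oz.
Convert to per acre: 5.642 × 43.56 = 245.766 oz.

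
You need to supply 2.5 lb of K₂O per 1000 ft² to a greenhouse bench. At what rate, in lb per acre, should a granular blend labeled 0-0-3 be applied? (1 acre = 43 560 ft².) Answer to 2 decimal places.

Product per 1000 ft² = 2.5 / 3% = 83.3333 lb.
Convert to per acre: 83.3333 × 43.56 = 3630 lb.

3630.00 lb of product per acre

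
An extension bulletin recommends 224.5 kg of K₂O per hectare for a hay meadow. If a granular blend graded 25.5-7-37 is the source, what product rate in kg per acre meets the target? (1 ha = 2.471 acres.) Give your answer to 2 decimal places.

Product per hectare = 224.5 / 37% = 606.757 kg.
Convert to per acre: 606.757 × 0.404694 = 245.551 kg.

245.55 kg of product per acre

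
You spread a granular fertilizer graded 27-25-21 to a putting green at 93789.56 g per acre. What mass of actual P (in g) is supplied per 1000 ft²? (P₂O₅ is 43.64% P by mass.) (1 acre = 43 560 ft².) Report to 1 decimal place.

234.9 g P per thousand sq ft

P₂O₅ per acre = 93789.56 × 25% = 23447.4 g.
Elemental P = 23447.4 × 0.4364 = 10232.4 g per acre.
Convert to per 1000 ft²: 10232.4 × 0.0229568 = 234.905 g.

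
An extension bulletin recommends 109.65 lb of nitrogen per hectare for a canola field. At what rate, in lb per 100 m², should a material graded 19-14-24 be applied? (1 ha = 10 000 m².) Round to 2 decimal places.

5.77 lb of product per hundred sq m

Product per hectare = 109.65 / 19% = 577.105 lb.
Convert to per 100 m²: 577.105 × 0.01 = 5.77105 lb.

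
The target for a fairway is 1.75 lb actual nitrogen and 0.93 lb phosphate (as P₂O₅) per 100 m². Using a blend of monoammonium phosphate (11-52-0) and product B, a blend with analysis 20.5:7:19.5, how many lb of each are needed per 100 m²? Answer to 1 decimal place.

0.7 lb monoammonium phosphate, 8.2 lb product B

With a, b = lb per 100 m² of monoammonium phosphate and product B:
N: 0.11·a + 0.205·b = 1.75
P₂O₅: 0.52·a + 0.07·b = 0.93
Solving simultaneously: a = 0.68908, b = 8.16684.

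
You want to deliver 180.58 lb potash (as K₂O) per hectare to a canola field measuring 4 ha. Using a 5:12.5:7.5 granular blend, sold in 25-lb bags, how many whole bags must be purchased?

Product per hectare = 180.58 / 7.5% = 2407.73 lb.
Total product = 2407.73 × 4 = 9630.93 lb.
Bags = ⌈9630.93 / 25⌉ = 386.

386 bags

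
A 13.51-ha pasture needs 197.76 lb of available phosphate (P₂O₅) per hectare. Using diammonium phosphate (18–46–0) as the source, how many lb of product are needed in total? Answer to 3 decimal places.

Product per hectare = 197.76 / 46% = 429.913 lb.
Total product = 429.913 × 13.51 = 5808.1252 lb.

5808.125 lb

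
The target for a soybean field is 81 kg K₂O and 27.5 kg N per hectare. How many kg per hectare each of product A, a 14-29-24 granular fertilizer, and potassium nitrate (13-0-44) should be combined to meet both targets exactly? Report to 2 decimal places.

Let a = kg of product A, b = kg of potassium nitrate (per hectare).
K₂O: 0.24·a + 0.44·b = 81
N: 0.14·a + 0.13·b = 27.5
From row1: a = (81 − 0.44·b) / 0.24.
Into row2: 0.14·(81 − 0.44·b)/0.24 + 0.13·b = 27.5 → b = 155.921, a = 51.6447.

51.64 kg product A, 155.92 kg potassium nitrate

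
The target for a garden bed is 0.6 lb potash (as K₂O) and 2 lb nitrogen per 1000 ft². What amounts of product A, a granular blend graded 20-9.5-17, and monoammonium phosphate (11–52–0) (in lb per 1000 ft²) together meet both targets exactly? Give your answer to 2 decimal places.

3.53 lb product A, 11.76 lb monoammonium phosphate

Let a = lb of product A, b = lb of monoammonium phosphate (per 1000 ft²).
K₂O: 0.17·a + 0·b = 0.6
N: 0.2·a + 0.11·b = 2
Eliminate a: (row1) − 0.17/0.2·(row2) → -0.0935·b = -1.1, so b = 11.7647.
Back-substitute: a = (0.6 − 0·11.7647) / 0.17 = 3.52941.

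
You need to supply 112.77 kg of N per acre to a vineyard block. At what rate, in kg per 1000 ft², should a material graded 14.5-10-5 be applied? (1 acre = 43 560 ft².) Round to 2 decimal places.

17.85 kg of product per thousand sq ft

Product per acre = 112.77 / 14.5% = 777.724 kg.
Convert to per 1000 ft²: 777.724 × 0.0229568 = 17.8541 kg.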